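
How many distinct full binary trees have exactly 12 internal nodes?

This is a standard Catalan-number count: the answer is C_n. Here n = 12.
C_n = C(2n,n) - C(2n,n+1), so C_{12} = C(24,12) - C(24,13) = 2704156 - 2496144.

Final answer: C_{12} = 208012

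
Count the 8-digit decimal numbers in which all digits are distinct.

First digit: 9 (not 0). Second: 9 (not first). Third: 8, etc.
Total: 9 x 9 x 8 x 7 x 6 x 5 x 4 x 3.

Final answer: 1632960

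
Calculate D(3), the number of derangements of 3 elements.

Derangements satisfy D(n) = (n-1)(D(n-1) + D(n-2)), starting from D(0)=1, D(1)=0.
D(2) = 1 x (0 + 1) = 1
D(3) = 2 x (D(2) + D(1)) = 2 x (1 + 0)

Final answer: D(3) = 2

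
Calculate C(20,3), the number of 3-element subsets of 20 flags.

C(20,3) = 20!/(3! x (20-3)!).

Final answer: C(20,3) = 1140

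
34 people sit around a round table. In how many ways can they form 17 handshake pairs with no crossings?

The structures are counted by the Catalan number C_n. Here n = 34/2 = 17.
C_n = C(2n,n)/(n+1), so C_{17} = C(34,17)/18 = 2333606220/18.

Final answer: C_{17} = 129644790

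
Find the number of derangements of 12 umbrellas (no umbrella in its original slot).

Use the recurrence D(n) = (n-1)(D(n-1) + D(n-2)) with D(0)=1, D(1)=0.
D(2) = 1 x (0 + 1) = 1
D(3) = 2 x (1 + 0) = 2
D(4) = 3 x (2 + 1) = 9
D(5) = 4 x (9 + 2) = 44
D(6) = 5 x (44 + 9) = 265
D(7) = 6 x (265 + 44) = 1854
D(8) = 7 x (1854 + 265) = 14833
D(9) = 8 x (14833 + 1854) = 133496
D(10) = 9 x (133496 + 14833) = 1334961
D(11) = 10 x (1334961 + 133496) = 14684570
D(12) = 11 x (D(11) + D(10)) = 11 x (14684570 + 1334961)

Final answer: D(12) = 176214841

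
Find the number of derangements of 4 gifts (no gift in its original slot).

Use the recurrence D(n) = (n-1)(D(n-1) + D(n-2)) with D(0)=1, D(1)=0.
D(2) = 1 x (0 + 1) = 1
D(3) = 2 x (1 + 0) = 2
D(4) = 3 x (D(3) + D(2)) = 3 x (2 + 1)

Final answer: D(4) = 9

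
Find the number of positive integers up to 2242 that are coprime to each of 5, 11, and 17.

|div by 5|=448, |div by 11|=203, |div by 17|=131.
|div by 5&11|=40, |div by 5&17|=26, |div by 11&17|=11, |div by all|=2.
By inclusion-exclusion, divisible by at least one: 448+203+131-40-26-11+2 = 707.
Not divisible by any: 2242 - 707.

Final answer: 1535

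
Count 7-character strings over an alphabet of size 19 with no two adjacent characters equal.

First character: 19 choices. Each subsequent: 18 choices (must differ from the previous one).
Total: 19 x 18^6.

Final answer: 19 x 18^{6} = 646232256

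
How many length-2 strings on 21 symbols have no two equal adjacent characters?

First character: 21 choices. Each subsequent: 20 choices (must differ from the previous one).
Total: 21 x 20^1.

Final answer: 21 x 20^{1} = 420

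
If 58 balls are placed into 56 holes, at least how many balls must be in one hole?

By the pigeonhole principle: ceiling(58/56).

Final answer: 2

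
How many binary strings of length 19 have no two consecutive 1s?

Classify by the final bit: ...0 gives a(n-1) strings, ...01 gives a(n-2) strings. Thus a(n) = a(n-1) + a(n-2) with a(1)=2, a(2)=3.
Building up term by term: a(1)=2, a(2)=3, a(3)=5, a(4)=8, a(5)=13, a(6)=21, a(7)=34, a(8)=55, a(9)=89, a(10)=144, a(11)=233, a(12)=377, a(13)=610, a(14)=987, a(15)=1597, a(16)=2584, a(17)=4181, a(18)=6765, a(19)=10946.

Final answer: 10946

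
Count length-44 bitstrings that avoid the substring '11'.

Classify by the final bit: ...0 gives a(n-1) strings, ...01 gives a(n-2) strings. Thus a(n) = a(n-1) + a(n-2) with a(1)=2, a(2)=3.
Iterating the recurrence: a(1)=2, a(2)=3, a(3)=5, a(4)=8, a(5)=13, a(6)=21, a(7)=34, a(8)=55, a(9)=89, a(10)=144, a(11)=233, a(12)=377, a(13)=610, a(14)=987, a(15)=1597, a(16)=2584, a(17)=4181, a(18)=6765, a(19)=10946, a(20)=17711, a(21)=28657, a(22)=46368, a(23)=75025, a(24)=121393, a(25)=196418, a(26)=317811, a(27)=514229, a(28)=832040, a(29)=1346269, a(30)=2178309, a(31)=3524578, a(32)=5702887, a(33)=9227465, a(34)=14930352, a(35)=24157817, a(36)=39088169, a(37)=63245986, a(38)=102334155, a(39)=165580141, a(40)=267914296, a(41)=433494437, a(42)=701408733, a(43)=1134903170, a(44)=1836311903.

Final answer: 1836311903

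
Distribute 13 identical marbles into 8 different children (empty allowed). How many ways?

Stars and bars: C(n+k-1, k-1) = C(20,7).

Final answer: C(20,7) = 77520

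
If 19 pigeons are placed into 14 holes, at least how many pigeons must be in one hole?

By the pigeonhole principle: ceiling(19/14).

Final answer: 2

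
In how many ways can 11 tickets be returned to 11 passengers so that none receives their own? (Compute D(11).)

Use the recurrence D(n) = (n-1)(D(n-1) + D(n-2)) with D(0)=1, D(1)=0.
D(2) = 1 x (0 + 1) = 1
D(3) = 2 x (1 + 0) = 2
D(4) = 3 x (2 + 1) = 9
D(5) = 4 x (9 + 2) = 44
D(6) = 5 x (44 + 9) = 265
D(7) = 6 x (265 + 44) = 1854
D(8) = 7 x (1854 + 265) = 14833
D(9) = 8 x (14833 + 1854) = 133496
D(10) = 9 x (133496 + 14833) = 1334961
D(11) = 10 x (D(10) + D(9)) = 10 x (1334961 + 133496)

Final answer: D(11) = 14684570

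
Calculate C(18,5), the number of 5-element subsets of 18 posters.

C(18,5) = 18!/(5! x (18-5)!).

Final answer: C(18,5) = 8568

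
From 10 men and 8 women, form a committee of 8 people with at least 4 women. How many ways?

Sum over valid woman counts:
C(8,4)C(10,4) = 14700
C(8,5)C(10,3) = 6720
C(8,6)C(10,2) = 1260
C(8,7)C(10,1) = 80
C(8,8)C(10,0) = 1
Total: 14700 + 6720 + 1260 + 80 + 1.

Final answer: 22761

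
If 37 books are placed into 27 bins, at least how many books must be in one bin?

By the pigeonhole principle: ceiling(37/27).

Final answer: 2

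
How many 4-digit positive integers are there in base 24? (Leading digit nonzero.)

In base 24, the leading digit has 23 choices (1..23); each of the remaining 3 digits has 24 choices.
Total: 23 x 24^3.

Final answer: 317952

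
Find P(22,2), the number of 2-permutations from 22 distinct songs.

P(22,2) = 22!/(22-2)! = 22!/20!.

Final answer: P(22,2) = 462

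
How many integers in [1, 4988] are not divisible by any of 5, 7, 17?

|div by 5|=997, |div by 7|=712, |div by 17|=293.
|div by 5&7|=142, |div by 5&17|=58, |div by 7&17|=41, |div by all|=8.
By inclusion-exclusion, divisible by at least one: 997+712+293-142-58-41+8 = 1769.
Not divisible by any: 4988 - 1769.

Final answer: 3219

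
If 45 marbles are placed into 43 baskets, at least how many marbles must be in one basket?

By the pigeonhole principle: ceiling(45/43).

Final answer: 2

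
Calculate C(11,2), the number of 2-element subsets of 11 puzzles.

C(11,2) = 11!/(2! x (11-2)!).

Final answer: C(11,2) = 55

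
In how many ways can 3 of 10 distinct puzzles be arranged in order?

P(10,3) = 10!/(10-3)! = 10!/7!.

Final answer: P(10,3) = 720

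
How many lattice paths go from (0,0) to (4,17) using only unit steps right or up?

Each path has 4 right steps and 17 up steps in some order (21 steps total).
Choose which 17 of the 21 steps are up: C(21,17).

Final answer: C(21,17) = 5985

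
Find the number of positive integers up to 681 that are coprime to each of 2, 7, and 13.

|div by 2|=340, |div by 7|=97, |div by 13|=52.
|div by 2&7|=48, |div by 2&13|=26, |div by 7&13|=7, |div by all|=3.
By inclusion-exclusion, divisible by at least one: 340+97+52-48-26-7+3 = 411.
Not divisible by any: 681 - 411.

Final answer: 270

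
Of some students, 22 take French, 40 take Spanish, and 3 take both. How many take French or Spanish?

|A union B| = |A| + |B| - |A intersect B| = 22 + 40 - 3.

Final answer: 59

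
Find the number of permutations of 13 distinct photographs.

The number of ways to arrange 13 distinct objects is 13!.

Final answer: 13! = 6227020800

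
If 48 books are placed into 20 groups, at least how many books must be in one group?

By the pigeonhole principle: ceiling(48/20).

Final answer: 3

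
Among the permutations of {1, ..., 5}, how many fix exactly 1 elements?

Choose which 1 elements are fixed: C(5,1) = 5.
Derange the remaining 4 using D(j) = (j-1)(D(j-1) + D(j-2)), D(0)=1, D(1)=0: D(2)=1, D(3)=2, D(4)=9.
Total: 5 x 9.

Final answer: C(5,1) D(4) = 45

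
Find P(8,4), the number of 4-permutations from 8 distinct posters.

P(8,4) = 8!/(8-4)! = 8!/4!.

Final answer: P(8,4) = 1680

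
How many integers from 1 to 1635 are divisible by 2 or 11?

Multiples of 2: 817. Multiples of 11: 148. Of both (lcm=22): 74.
By inclusion-exclusion: 817 + 148 - 74.

Final answer: 891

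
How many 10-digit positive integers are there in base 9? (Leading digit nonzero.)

In base 9, the leading digit has 8 choices (1..8); each of the remaining 9 digits has 9 choices.
Total: 8 x 9^9.

Final answer: 3099363912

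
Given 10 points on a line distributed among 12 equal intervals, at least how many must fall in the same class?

By pigeonhole with 10 objects and 12 categories: ceiling(10/12).

Final answer: 1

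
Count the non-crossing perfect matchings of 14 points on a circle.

This is a standard Catalan-number count: the answer is C_n. Here n = 14/2 = 7.
C_n = C(2n,n)/(n+1), so C_{7} = C(14,7)/8 = 3432/8.

Final answer: C_{7} = 429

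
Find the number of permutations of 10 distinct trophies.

The number of ways to arrange 10 distinct objects is 10!.

Final answer: 10! = 3628800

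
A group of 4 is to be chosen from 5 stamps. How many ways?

C(5,4) = 5!/(4! x (5-4)!).

Final answer: C(5,4) = 5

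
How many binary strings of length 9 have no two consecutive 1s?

Let a(n) count valid strings. If the last bit is 0 the prefix is any valid string of length n-1; if it is 1 the string must end in 01 with a valid prefix of length n-2. So a(n) = a(n-1) + a(n-2), a(1)=2, a(2)=3.
Iterating the recurrence: a(1)=2, a(2)=3, a(3)=5, a(4)=8, a(5)=13, a(6)=21, a(7)=34, a(8)=55, a(9)=89.

Final answer: 89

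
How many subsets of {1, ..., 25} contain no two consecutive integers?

Condition on whether n belongs to the subset: if not, any valid subset of {1, ..., n-1} works (a(n-1)); if so, n-1 is excluded and the rest is a valid subset of {1, ..., n-2} (a(n-2)). Hence a(n) = a(n-1) + a(n-2), a(1)=2, a(2)=3.
Computing successive values: a(1)=2, a(2)=3, a(3)=5, a(4)=8, a(5)=13, a(6)=21, a(7)=34, a(8)=55, a(9)=89, a(10)=144, a(11)=233, a(12)=377, a(13)=610, a(14)=987, a(15)=1597, a(16)=2584, a(17)=4181, a(18)=6765, a(19)=10946, a(20)=17711, a(21)=28657, a(22)=46368, a(23)=75025, a(24)=121393, a(25)=196418.

Final answer: 196418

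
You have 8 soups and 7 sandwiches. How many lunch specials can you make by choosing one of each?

By the multiplication principle: 8 x 7.

Final answer: 56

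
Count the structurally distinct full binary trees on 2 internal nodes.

The structures are counted by the Catalan number C_n. Here n = 2.
C_n = C(2n,n) - C(2n,n+1), so C_{2} = C(4,2) - C(4,3) = 6 - 4.

Final answer: C_{2} = 2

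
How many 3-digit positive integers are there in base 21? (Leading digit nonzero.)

In base 21, the leading digit has 20 choices (1..20); each of the remaining 2 digits has 21 choices.
Total: 20 x 21^2.

Final answer: 8820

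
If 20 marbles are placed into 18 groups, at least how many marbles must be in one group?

By the pigeonhole principle: ceiling(20/18).

Final answer: 2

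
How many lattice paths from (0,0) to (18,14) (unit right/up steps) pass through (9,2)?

Paths (0,0)->(9,2): C(11,2) = 55.
Paths (9,2)->(18,14): C(21,12) = 293930.
By multiplication principle: 55 x 293930.

Final answer: 16166150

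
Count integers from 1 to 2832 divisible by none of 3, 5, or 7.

|div by 3|=944, |div by 5|=566, |div by 7|=404.
|div by 3&5|=188, |div by 3&7|=134, |div by 5&7|=80, |div by all|=26.
By inclusion-exclusion, divisible by at least one: 944+566+404-188-134-80+26 = 1538.
Not divisible by any: 2832 - 1538.

Final answer: 1294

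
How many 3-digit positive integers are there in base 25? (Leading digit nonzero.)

In base 25, the leading digit has 24 choices (1..24); each of the remaining 2 digits has 25 choices.
Total: 24 x 25^2.

Final answer: 15000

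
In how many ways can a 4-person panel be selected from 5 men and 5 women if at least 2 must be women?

Sum over valid woman counts:
C(5,2)C(5,2) = 100
C(5,3)C(5,1) = 50
C(5,4)C(5,0) = 5
Total: 100 + 50 + 5.

Final answer: 155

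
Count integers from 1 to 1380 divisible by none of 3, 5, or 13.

|div by 3|=460, |div by 5|=276, |div by 13|=106.
|div by 3&5|=92, |div by 3&13|=35, |div by 5&13|=21, |div by all|=7.
By inclusion-exclusion, divisible by at least one: 460+276+106-92-35-21+7 = 701.
Not divisible by any: 1380 - 701.

Final answer: 679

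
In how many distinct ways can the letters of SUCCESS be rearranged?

Letters (C:2, E:1, S:3, U:1). Total letters: 7.
Permutations = 7!/(3! x 2!).

Final answer: 420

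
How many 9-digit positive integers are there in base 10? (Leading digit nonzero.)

These are the integers in [10^8, 10^9), so the count is 10^9 - 10^8 = 9 x 10^8.

Final answer: 900000000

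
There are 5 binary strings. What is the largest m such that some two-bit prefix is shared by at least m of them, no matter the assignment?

There are 4 possible values for two-bit prefix. With 5 binary strings and 4 categories, by pigeonhole: ceiling(5/4).

Final answer: 2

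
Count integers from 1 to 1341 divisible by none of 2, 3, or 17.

|div by 2|=670, |div by 3|=447, |div by 17|=78.
|div by 2&3|=223, |div by 2&17|=39, |div by 3&17|=26, |div by all|=13.
By inclusion-exclusion, divisible by at least one: 670+447+78-223-39-26+13 = 920.
Not divisible by any: 1341 - 920.

Final answer: 421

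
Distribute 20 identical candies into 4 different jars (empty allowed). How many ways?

Stars and bars: C(n+k-1, k-1) = C(23,3).

Final answer: C(23,3) = 1771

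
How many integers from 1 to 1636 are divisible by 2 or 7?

Multiples of 2: 818. Multiples of 7: 233. Of both (lcm=14): 116.
By inclusion-exclusion: 818 + 233 - 116.

Final answer: 935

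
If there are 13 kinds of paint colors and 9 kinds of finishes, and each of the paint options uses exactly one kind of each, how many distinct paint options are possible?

By the multiplication principle: 13 x 9.

Final answer: 117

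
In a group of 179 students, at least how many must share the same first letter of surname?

There are 26 possible values for first letter of surname. With 179 students and 26 categories, by pigeonhole: ceiling(179/26).

Final answer: 7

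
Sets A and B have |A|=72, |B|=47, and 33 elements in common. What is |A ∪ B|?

|A union B| = |A| + |B| - |A intersect B| = 72 + 47 - 33.

Final answer: 86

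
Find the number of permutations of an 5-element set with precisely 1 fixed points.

Choose which 1 elements are fixed: C(5,1) = 5.
Derange the remaining 4 using D(j) = (j-1)(D(j-1) + D(j-2)), D(0)=1, D(1)=0: D(2)=1, D(3)=2, D(4)=9.
Total: 5 x 9.

Final answer: C(5,1) D(4) = 45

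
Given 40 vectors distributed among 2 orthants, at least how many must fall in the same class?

By pigeonhole with 40 objects and 2 categories: ceiling(40/2).

Final answer: 20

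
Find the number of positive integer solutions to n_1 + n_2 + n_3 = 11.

Substitute n'_i = n_i - 1 (so n'_i >= 0). Then sum n'_i = 11 - 3 = 8.
Stars and bars: C(8+3-1, 3-1) = C(10,2).

Final answer: C(10,2) = 45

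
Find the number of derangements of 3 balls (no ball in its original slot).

D(n) = (n-1)(D(n-1) + D(n-2)), D(0)=1, D(1)=0.
D(2) = 1 x (0 + 1) = 1
D(3) = 2 x (D(2) + D(1)) = 2 x (1 + 0)

Final answer: D(3) = 2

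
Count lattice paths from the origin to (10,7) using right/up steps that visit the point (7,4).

Paths (0,0)->(7,4): C(11,4) = 330.
Paths (7,4)->(10,7): C(6,3) = 20.
By multiplication principle: 330 x 20.

Final answer: 6600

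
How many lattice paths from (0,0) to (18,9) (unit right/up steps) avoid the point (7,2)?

Total paths to (18,9): C(27,9) = 4686825.
Paths through (7,2): C(9,2) x C(18,7) = 1145664.
Avoiding (7,2): 4686825 - 1145664.

Final answer: 3541161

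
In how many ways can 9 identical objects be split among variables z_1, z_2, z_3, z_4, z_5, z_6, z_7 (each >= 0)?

Stars and bars with 9 stars and 6 bars:
C(9+7-1, 7-1) = C(15,6).

Final answer: C(15,6) = 5005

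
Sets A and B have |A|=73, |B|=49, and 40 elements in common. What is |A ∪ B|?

|A union B| = |A| + |B| - |A intersect B| = 73 + 49 - 40.

Final answer: 82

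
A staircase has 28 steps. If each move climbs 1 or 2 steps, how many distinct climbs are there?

Condition on the final move: it is a 1-step (f(n-1) ways to get there) or a 2-step (f(n-2) ways), so f(n) = f(n-1) + f(n-2), with f(1)=1, f(2)=2.
Building up term by term: f(1)=1, f(2)=2, f(3)=3, f(4)=5, f(5)=8, f(6)=13, f(7)=21, f(8)=34, f(9)=55, f(10)=89, f(11)=144, f(12)=233, f(13)=377, f(14)=610, f(15)=987, f(16)=1597, f(17)=2584, f(18)=4181, f(19)=6765, f(20)=10946, f(21)=17711, f(22)=28657, f(23)=46368, f(24)=75025, f(25)=121393, f(26)=196418, f(27)=317811, f(28)=514229.

Final answer: 514229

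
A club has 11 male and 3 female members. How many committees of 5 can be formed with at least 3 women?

Sum over valid woman counts:
C(3,3)C(11,2).

Final answer: 55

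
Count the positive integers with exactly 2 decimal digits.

These are the integers in [10^1, 10^2), so the count is 10^2 - 10^1 = 9 x 10^1.

Final answer: 90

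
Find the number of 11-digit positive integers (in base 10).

The leading digit cannot be 0 (9 options); the other 10 digits can be anything (10 options each).
Total: 9 x 10^10.

Final answer: 90000000000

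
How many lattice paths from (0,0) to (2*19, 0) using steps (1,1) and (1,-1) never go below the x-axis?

Total monotonic paths to (19,19): C(38,19) = 35345263800.
By the reflection principle, paths that go above the diagonal number C(38,20) = 33578000610.
Valid Dyck paths: 35345263800 - 33578000610.
(Check: C(38,19) - C(38,20) = C(38,19)/20, the Catalan number C_{19}.)

Final answer: C_{19} = 1767263190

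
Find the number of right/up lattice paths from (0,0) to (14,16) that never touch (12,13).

Total paths to (14,16): C(30,16) = 145422675.
Paths through (12,13): C(25,13) x C(5,3) = 52003000.
Avoiding (12,13): 145422675 - 52003000.

Final answer: 93419675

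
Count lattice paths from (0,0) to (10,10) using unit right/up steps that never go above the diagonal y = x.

Total monotonic paths to (10,10): C(20,10) = 184756.
Paths that cross above y=x (reflection bijection): C(20,11) = 167960.
Valid Dyck paths: 184756 - 167960.
(This is the Catalan number C_{10}.)

Final answer: C_{10} = 16796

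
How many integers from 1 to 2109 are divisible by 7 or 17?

Multiples of 7: 301. Multiples of 17: 124. Of both (lcm=119): 17.
By inclusion-exclusion: 301 + 124 - 17.

Final answer: 408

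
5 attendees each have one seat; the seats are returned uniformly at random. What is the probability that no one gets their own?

Use the recurrence D(n) = (n-1)(D(n-1) + D(n-2)) with D(0)=1, D(1)=0.
Building up: D(2)=1, D(3)=2, D(4)=9, D(5)=44.
Total arrangements: 5! = 120.
Probability = D(5)/5! = 11/30.

Final answer: D(5)/5! = 44/120 = 0.366667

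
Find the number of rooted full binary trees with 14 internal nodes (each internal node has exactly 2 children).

This is counted by the nth Catalan number C_n. Here n = 14.
C_n = C(2n,n)/(n+1), so C_{14} = C(28,14)/15 = 40116600/15.

Final answer: C_{14} = 2674440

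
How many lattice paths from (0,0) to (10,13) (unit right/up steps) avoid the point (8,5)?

Total paths to (10,13): C(23,13) = 1144066.
Paths through (8,5): C(13,5) x C(10,8) = 57915.
Avoiding (8,5): 1144066 - 57915.

Final answer: 1086151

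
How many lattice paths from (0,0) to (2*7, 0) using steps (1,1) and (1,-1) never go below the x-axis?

Total monotonic paths to (7,7): C(14,7) = 3432.
Paths that cross above y=x (reflection bijection): C(14,8) = 3003.
Valid Dyck paths: 3432 - 3003.
(These counts are the Catalan numbers.)

Final answer: C_{7} = 429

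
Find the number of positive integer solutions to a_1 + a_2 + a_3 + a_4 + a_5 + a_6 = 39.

Substitute a'_i = a_i - 1 (so a'_i >= 0). Then sum a'_i = 39 - 6 = 33.
Stars and bars: C(33+6-1, 6-1) = C(38,5).

Final answer: C(38,5) = 501942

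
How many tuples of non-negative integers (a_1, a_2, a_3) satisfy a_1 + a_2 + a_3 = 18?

Stars and bars with 18 stars and 2 bars:
C(18+3-1, 3-1) = C(20,2).

Final answer: C(20,2) = 190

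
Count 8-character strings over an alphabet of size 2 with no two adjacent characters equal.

First character: 2 choices. Each subsequent: 1 choices (must differ from the previous one).
Total: 2 x 1^7.

Final answer: 2 x 1^{7} = 2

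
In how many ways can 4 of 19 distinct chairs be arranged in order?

P(19,4) = 19!/(19-4)! = 19!/15!.

Final answer: P(19,4) = 93024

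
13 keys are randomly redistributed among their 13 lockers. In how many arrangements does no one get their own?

Use the recurrence D(n) = (n-1)(D(n-1) + D(n-2)) with D(0)=1, D(1)=0.
D(2) = 1 x (0 + 1) = 1
D(3) = 2 x (1 + 0) = 2
D(4) = 3 x (2 + 1) = 9
D(5) = 4 x (9 + 2) = 44
D(6) = 5 x (44 + 9) = 265
D(7) = 6 x (265 + 44) = 1854
D(8) = 7 x (1854 + 265) = 14833
D(9) = 8 x (14833 + 1854) = 133496
D(10) = 9 x (133496 + 14833) = 1334961
D(11) = 10 x (1334961 + 133496) = 14684570
D(12) = 11 x (14684570 + 1334961) = 176214841
D(13) = 12 x (D(12) + D(11)) = 12 x (176214841 + 14684570)

Final answer: D(13) = 2290792932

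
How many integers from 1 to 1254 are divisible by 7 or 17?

Multiples of 7: 179. Multiples of 17: 73. Of both (lcm=119): 10.
By inclusion-exclusion: 179 + 73 - 10.

Final answer: 242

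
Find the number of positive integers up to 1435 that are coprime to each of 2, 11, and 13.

|div by 2|=717, |div by 11|=130, |div by 13|=110.
|div by 2&11|=65, |div by 2&13|=55, |div by 11&13|=10, |div by all|=5.
By inclusion-exclusion, divisible by at least one: 717+130+110-65-55-10+5 = 832.
Not divisible by any: 1435 - 832.

Final answer: 603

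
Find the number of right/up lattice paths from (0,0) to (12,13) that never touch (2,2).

Total paths to (12,13): C(25,13) = 5200300.
Paths through (2,2): C(4,2) x C(21,11) = 2116296.
Avoiding (2,2): 5200300 - 2116296.

Final answer: 3084004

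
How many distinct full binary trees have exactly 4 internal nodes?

This is counted by the nth Catalan number C_n. Here n = 4.
C_n = (2n)!/(n!(n+1)!), so C_{4} = 8!/(4! x 5!) = C(8,4)/5 = 70/5.

Final answer: C_{4} = 14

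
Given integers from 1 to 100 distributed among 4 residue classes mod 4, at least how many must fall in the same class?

By pigeonhole with 100 objects and 4 categories: ceiling(100/4).

Final answer: 25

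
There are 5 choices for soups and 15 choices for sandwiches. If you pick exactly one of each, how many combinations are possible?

By the multiplication principle: 5 x 15.

Final answer: 75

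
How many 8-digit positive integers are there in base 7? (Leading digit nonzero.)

In base 7, the leading digit has 6 choices (1..6); each of the remaining 7 digits has 7 choices.
Total: 6 x 7^7.

Final answer: 4941258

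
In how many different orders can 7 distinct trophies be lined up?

The number of ways to arrange 7 distinct objects is 7!.

Final answer: 7! = 5040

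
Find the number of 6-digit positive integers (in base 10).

These are the integers in [10^5, 10^6), so the count is 10^6 - 10^5 = 9 x 10^5.

Final answer: 900000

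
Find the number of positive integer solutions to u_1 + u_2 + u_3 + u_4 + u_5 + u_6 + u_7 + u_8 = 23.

Substitute u'_i = u_i - 1 (so u'_i >= 0). Then sum u'_i = 23 - 8 = 15.
Stars and bars: C(15+8-1, 8-1) = C(22,7).

Final answer: C(22,7) = 170544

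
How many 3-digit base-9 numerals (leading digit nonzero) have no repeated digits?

The leading digit has 8 choices (anything but zero); the next has 8 (anything but the first), then 7, and so on, one fewer each time.
Total: 8 x 8 x 7.

Final answer: 448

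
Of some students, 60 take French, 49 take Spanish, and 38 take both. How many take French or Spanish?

|A union B| = |A| + |B| - |A intersect B| = 60 + 49 - 38.

Final answer: 71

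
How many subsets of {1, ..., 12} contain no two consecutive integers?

Let a(n) count such subsets of {1, ..., n}. Either n is excluded (a(n-1) ways) or n is included, forcing n-1 out (a(n-2) ways), so a(n) = a(n-1) + a(n-2) with a(1)=2, a(2)=3.
Computing successive values: a(1)=2, a(2)=3, a(3)=5, a(4)=8, a(5)=13, a(6)=21, a(7)=34, a(8)=55, a(9)=89, a(10)=144, a(11)=233, a(12)=377.

Final answer: 377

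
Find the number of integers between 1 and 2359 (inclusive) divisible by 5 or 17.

Multiples of 5: 471. Multiples of 17: 138. Of both (lcm=85): 27.
By inclusion-exclusion: 471 + 138 - 27.

Final answer: 582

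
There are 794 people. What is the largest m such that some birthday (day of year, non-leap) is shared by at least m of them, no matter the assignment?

There are 365 possible values for birthday (day of year, non-leap). With 794 people and 365 categories, by pigeonhole: ceiling(794/365).

Final answer: 3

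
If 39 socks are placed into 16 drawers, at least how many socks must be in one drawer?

By the pigeonhole principle: ceiling(39/16).

Final answer: 3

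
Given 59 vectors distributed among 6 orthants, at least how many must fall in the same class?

By pigeonhole with 59 objects and 6 categories: ceiling(59/6).

Final answer: 10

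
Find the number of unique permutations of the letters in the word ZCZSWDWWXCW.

Letters (C:2, D:1, S:1, W:4, X:1, Z:2). Total letters: 11.
Permutations = 11!/(4! x 2! x 2!).

Final answer: 415800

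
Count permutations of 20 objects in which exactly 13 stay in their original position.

Choose which 13 elements are fixed: C(20,13) = 77520.
Derange the remaining 7 using D(j) = (j-1)(D(j-1) + D(j-2)), D(0)=1, D(1)=0: D(2)=1, D(3)=2, D(4)=9, D(5)=44, D(6)=265, D(7)=1854.
Total: 77520 x 1854.

Final answer: C(20,13) D(7) = 143722080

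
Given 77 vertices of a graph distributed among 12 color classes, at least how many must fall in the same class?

By pigeonhole with 77 objects and 12 categories: ceiling(77/12).

Final answer: 7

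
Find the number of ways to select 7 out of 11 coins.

C(11,7) = 11!/(7! x 4!).

Final answer: \binom{11}{7} = 330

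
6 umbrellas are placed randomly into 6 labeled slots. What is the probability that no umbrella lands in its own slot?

Use the recurrence D(n) = (n-1)(D(n-1) + D(n-2)) with D(0)=1, D(1)=0.
Building up: D(2)=1, D(3)=2, D(4)=9, D(5)=44, D(6)=265.
Total arrangements: 6! = 720.
Probability = D(6)/6! = 53/144.

Final answer: D(6)/6! = 265/720 = 0.368056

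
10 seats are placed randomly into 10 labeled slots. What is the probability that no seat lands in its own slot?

D(n) = (n-1)(D(n-1) + D(n-2)), D(0)=1, D(1)=0.
Building up: D(2)=1, D(3)=2, D(4)=9, D(5)=44, D(6)=265, D(7)=1854, D(8)=14833, D(9)=133496, D(10)=1334961.
Total arrangements: 10! = 3628800.
Probability = D(10)/10! = 16481/44800.

Final answer: D(10)/10! = 1334961/3628800 = 0.367879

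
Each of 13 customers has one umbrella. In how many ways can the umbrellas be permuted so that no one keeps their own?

Derangements satisfy D(n) = (n-1)(D(n-1) + D(n-2)), starting from D(0)=1, D(1)=0.
D(2) = 1 x (0 + 1) = 1
D(3) = 2 x (1 + 0) = 2
D(4) = 3 x (2 + 1) = 9
D(5) = 4 x (9 + 2) = 44
D(6) = 5 x (44 + 9) = 265
D(7) = 6 x (265 + 44) = 1854
D(8) = 7 x (1854 + 265) = 14833
D(9) = 8 x (14833 + 1854) = 133496
D(10) = 9 x (133496 + 14833) = 1334961
D(11) = 10 x (1334961 + 133496) = 14684570
D(12) = 11 x (14684570 + 1334961) = 176214841
D(13) = 12 x (D(12) + D(11)) = 12 x (176214841 + 14684570)

Final answer: D(13) = 2290792932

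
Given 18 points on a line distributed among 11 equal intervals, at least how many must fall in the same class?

By pigeonhole with 18 objects and 11 categories: ceiling(18/11).

Final answer: 2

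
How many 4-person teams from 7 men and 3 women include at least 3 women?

Sum over valid woman counts:
C(3,3)C(7,1).

Final answer: 7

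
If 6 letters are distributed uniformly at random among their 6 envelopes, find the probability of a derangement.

Use the recurrence D(n) = (n-1)(D(n-1) + D(n-2)) with D(0)=1, D(1)=0.
Building up: D(2)=1, D(3)=2, D(4)=9, D(5)=44, D(6)=265.
Total arrangements: 6! = 720.
Probability = D(6)/6! = 53/144.

Final answer: D(6)/6! = 265/720 = 0.368056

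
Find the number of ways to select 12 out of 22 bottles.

C(22,12) = 22!/(12! x 10!).

Final answer: \binom{22}{12} = 646646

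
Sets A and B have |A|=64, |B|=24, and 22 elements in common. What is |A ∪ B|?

|A union B| = |A| + |B| - |A intersect B| = 64 + 24 - 22.

Final answer: 66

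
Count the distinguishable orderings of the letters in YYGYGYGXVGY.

Letters (G:4, V:1, X:1, Y:5). Total letters: 11.
Permutations = 11!/(5! x 4!).

Final answer: 13860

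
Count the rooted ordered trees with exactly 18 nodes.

This is counted by the nth Catalan number C_n. Here n = 18 - 1 = 17.
C_n = C(2n,n)/(n+1), so C_{17} = C(34,17)/18 = 2333606220/18.

Final answer: C_{17} = 129644790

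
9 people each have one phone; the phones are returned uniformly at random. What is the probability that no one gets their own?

D(n) = (n-1)(D(n-1) + D(n-2)), D(0)=1, D(1)=0.
Building up: D(2)=1, D(3)=2, D(4)=9, D(5)=44, D(6)=265, D(7)=1854, D(8)=14833, D(9)=133496.
Total arrangements: 9! = 362880.
Probability = D(9)/9! = 16687/45360.

Final answer: D(9)/9! = 133496/362880 = 0.367879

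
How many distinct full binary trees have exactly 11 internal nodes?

This is counted by the nth Catalan number C_n. Here n = 11.
C_n = C(2n,n) - C(2n,n+1), so C_{11} = C(22,11) - C(22,12) = 705432 - 646646.

Final answer: C_{11} = 58786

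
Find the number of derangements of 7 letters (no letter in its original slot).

Use the recurrence D(n) = (n-1)(D(n-1) + D(n-2)) with D(0)=1, D(1)=0.
D(2) = 1 x (0 + 1) = 1
D(3) = 2 x (1 + 0) = 2
D(4) = 3 x (2 + 1) = 9
D(5) = 4 x (9 + 2) = 44
D(6) = 5 x (44 + 9) = 265
D(7) = 6 x (D(6) + D(5)) = 6 x (265 + 44)

Final answer: D(7) = 1854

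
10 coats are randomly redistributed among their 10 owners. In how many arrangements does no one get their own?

Use the recurrence D(n) = (n-1)(D(n-1) + D(n-2)) with D(0)=1, D(1)=0.
D(2) = 1 x (0 + 1) = 1
D(3) = 2 x (1 + 0) = 2
D(4) = 3 x (2 + 1) = 9
D(5) = 4 x (9 + 2) = 44
D(6) = 5 x (44 + 9) = 265
D(7) = 6 x (265 + 44) = 1854
D(8) = 7 x (1854 + 265) = 14833
D(9) = 8 x (14833 + 1854) = 133496
D(10) = 9 x (D(9) + D(8)) = 9 x (133496 + 14833)

Final answer: D(10) = 1334961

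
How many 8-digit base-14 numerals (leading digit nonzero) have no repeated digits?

The leading digit has 13 choices (anything but zero); the next has 13 (anything but the first), then 12, and so on, one fewer each time.
Total: 13 x 13 x 12 x 11 x 10 x 9 x 8 x 7.

Final answer: 112432320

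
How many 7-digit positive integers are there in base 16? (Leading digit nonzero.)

These are the integers in [16^6, 16^7), so the count is 16^7 - 16^6 = 15 x 16^6.

Final answer: 251658240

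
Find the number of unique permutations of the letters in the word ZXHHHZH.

Letters (H:4, X:1, Z:2). Total letters: 7.
Permutations = 7!/(4! x 2!).

Final answer: 105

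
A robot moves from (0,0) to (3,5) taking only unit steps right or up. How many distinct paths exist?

Each path has 3 right steps and 5 up steps in some order (8 steps total).
Choose which 5 of the 8 steps are up: C(8,5).

Final answer: C(8,5) = 56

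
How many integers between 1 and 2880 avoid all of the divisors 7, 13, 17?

|div by 7|=411, |div by 13|=221, |div by 17|=169.
|div by 7&13|=31, |div by 7&17|=24, |div by 13&17|=13, |div by all|=1.
By inclusion-exclusion, divisible by at least one: 411+221+169-31-24-13+1 = 734.
Not divisible by any: 2880 - 734.

Final answer: 2146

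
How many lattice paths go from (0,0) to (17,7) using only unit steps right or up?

Each path has 17 right steps and 7 up steps in some order (24 steps total).
Choose which 7 of the 24 steps are up: C(24,7).

Final answer: C(24,7) = 346104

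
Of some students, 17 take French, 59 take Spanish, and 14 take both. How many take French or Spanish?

|A union B| = |A| + |B| - |A intersect B| = 17 + 59 - 14.

Final answer: 62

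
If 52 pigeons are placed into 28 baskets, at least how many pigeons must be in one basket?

By the pigeonhole principle: ceiling(52/28).

Final answer: 2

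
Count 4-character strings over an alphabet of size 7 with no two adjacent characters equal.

First character: 7 choices. Each subsequent: 6 choices (must differ from the previous one).
Total: 7 x 6^3.

Final answer: 7 x 6^{3} = 1512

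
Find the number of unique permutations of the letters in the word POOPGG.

Letters (G:2, O:2, P:2). Total letters: 6.
Permutations = 6!/(2! x 2! x 2!).

Final answer: 90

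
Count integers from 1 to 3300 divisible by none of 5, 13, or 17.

|div by 5|=660, |div by 13|=253, |div by 17|=194.
|div by 5&13|=50, |div by 5&17|=38, |div by 13&17|=14, |div by all|=2.
By inclusion-exclusion, divisible by at least one: 660+253+194-50-38-14+2 = 1007.
Not divisible by any: 3300 - 1007.

Final answer: 2293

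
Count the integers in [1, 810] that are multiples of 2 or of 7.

Multiples of 2: 405. Multiples of 7: 115. Of both (lcm=14): 57.
By inclusion-exclusion: 405 + 115 - 57.

Final answer: 463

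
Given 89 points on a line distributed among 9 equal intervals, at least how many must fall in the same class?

By pigeonhole with 89 objects and 9 categories: ceiling(89/9).

Final answer: 10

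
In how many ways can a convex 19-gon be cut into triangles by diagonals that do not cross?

This is counted by the nth Catalan number C_n. Here n = 19 - 2 = 17.
C_n = C(2n,n) - C(2n,n+1), so C_{17} = C(34,17) - C(34,18) = 2333606220 - 2203961430.

Final answer: C_{17} = 129644790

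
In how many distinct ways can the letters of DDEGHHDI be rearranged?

Letters (D:3, E:1, G:1, H:2, I:1). Total letters: 8.
Permutations = 8!/(3! x 2!).

Final answer: 3360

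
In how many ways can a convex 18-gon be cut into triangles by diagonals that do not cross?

The structures are counted by the Catalan number C_n. Here n = 18 - 2 = 16.
C_n = C(2n,n) - C(2n,n+1), so C_{16} = C(32,16) - C(32,17) = 601080390 - 565722720.

Final answer: C_{16} = 35357670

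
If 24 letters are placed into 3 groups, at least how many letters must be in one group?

By the pigeonhole principle: ceiling(24/3).

Final answer: 8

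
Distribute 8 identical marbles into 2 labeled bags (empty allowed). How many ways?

Stars and bars: C(n+k-1, k-1) = C(9,1).

Final answer: C(9,1) = 9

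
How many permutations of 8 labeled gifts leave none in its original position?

Derangements satisfy D(n) = (n-1)(D(n-1) + D(n-2)), starting from D(0)=1, D(1)=0.
D(2) = 1 x (0 + 1) = 1
D(3) = 2 x (1 + 0) = 2
D(4) = 3 x (2 + 1) = 9
D(5) = 4 x (9 + 2) = 44
D(6) = 5 x (44 + 9) = 265
D(7) = 6 x (265 + 44) = 1854
D(8) = 7 x (D(7) + D(6)) = 7 x (1854 + 265)

Final answer: D(8) = 14833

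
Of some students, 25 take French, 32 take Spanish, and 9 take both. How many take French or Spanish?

|A union B| = |A| + |B| - |A intersect B| = 25 + 32 - 9.

Final answer: 48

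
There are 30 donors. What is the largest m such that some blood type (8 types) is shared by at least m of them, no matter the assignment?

There are 8 possible values for blood type (8 types). With 30 donors and 8 categories, by pigeonhole: ceiling(30/8).

Final answer: 4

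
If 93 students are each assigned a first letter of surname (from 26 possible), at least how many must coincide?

There are 26 possible values for first letter of surname. With 93 students and 26 categories, by pigeonhole: ceiling(93/26).

Final answer: 4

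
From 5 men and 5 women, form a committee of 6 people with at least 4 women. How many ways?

Sum over valid woman counts:
C(5,4)C(5,2) = 50
C(5,5)C(5,1) = 5
Total: 50 + 5.

Final answer: 55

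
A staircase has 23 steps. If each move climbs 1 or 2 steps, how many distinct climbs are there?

Let f(n) be the number of climbs. Removing the last move (1 or 2 steps) gives f(n) = f(n-1) + f(n-2); base cases f(1)=1, f(2)=2.
Computing successive values: f(1)=1, f(2)=2, f(3)=3, f(4)=5, f(5)=8, f(6)=13, f(7)=21, f(8)=34, f(9)=55, f(10)=89, f(11)=144, f(12)=233, f(13)=377, f(14)=610, f(15)=987, f(16)=1597, f(17)=2584, f(18)=4181, f(19)=6765, f(20)=10946, f(21)=17711, f(22)=28657, f(23)=46368.

Final answer: 46368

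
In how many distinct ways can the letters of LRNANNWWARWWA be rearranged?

Letters (A:3, L:1, N:3, R:2, W:4). Total letters: 13.
Permutations = 13!/(4! x 3! x 3! x 2!).

Final answer: 3603600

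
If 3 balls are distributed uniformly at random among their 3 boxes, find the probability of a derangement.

Derangements satisfy D(n) = (n-1)(D(n-1) + D(n-2)), starting from D(0)=1, D(1)=0.
Building up: D(2)=1, D(3)=2.
Total arrangements: 3! = 6.
Probability = D(3)/3! = 1/3.

Final answer: D(3)/3! = 2/6 = 0.333333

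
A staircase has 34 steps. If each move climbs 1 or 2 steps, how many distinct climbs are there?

Let f(n) count the ways. The last step is size 1 or 2, so f(n) = f(n-1) + f(n-2) with f(1)=1, f(2)=2.
Building up term by term: f(1)=1, f(2)=2, f(3)=3, f(4)=5, f(5)=8, f(6)=13, f(7)=21, f(8)=34, f(9)=55, f(10)=89, f(11)=144, f(12)=233, f(13)=377, f(14)=610, f(15)=987, f(16)=1597, f(17)=2584, f(18)=4181, f(19)=6765, f(20)=10946, f(21)=17711, f(22)=28657, f(23)=46368, f(24)=75025, f(25)=121393, f(26)=196418, f(27)=317811, f(28)=514229, f(29)=832040, f(30)=1346269, f(31)=2178309, f(32)=3524578, f(33)=5702887, f(34)=9227465.

Final answer: 9227465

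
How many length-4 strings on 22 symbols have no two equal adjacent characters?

First character: 22 choices. Each subsequent: 21 choices (must differ from the previous one).
Total: 22 x 21^3.

Final answer: 22 x 21^{3} = 203742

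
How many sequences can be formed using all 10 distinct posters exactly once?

The number of ways to arrange 10 distinct objects is 10!.

Final answer: 10! = 3628800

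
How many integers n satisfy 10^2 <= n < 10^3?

These are the integers in [10^2, 10^3), so the count is 10^3 - 10^2 = 9 x 10^2.

Final answer: 900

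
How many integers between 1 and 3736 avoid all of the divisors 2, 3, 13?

|div by 2|=1868, |div by 3|=1245, |div by 13|=287.
|div by 2&3|=622, |div by 2&13|=143, |div by 3&13|=95, |div by all|=47.
By inclusion-exclusion, divisible by at least one: 1868+1245+287-622-143-95+47 = 2587.
Not divisible by any: 3736 - 2587.

Final answer: 1149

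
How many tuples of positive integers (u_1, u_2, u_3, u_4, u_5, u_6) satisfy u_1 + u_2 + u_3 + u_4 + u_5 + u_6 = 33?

Substitute u'_i = u_i - 1 (so u'_i >= 0). Then sum u'_i = 33 - 6 = 27.
Stars and bars: C(27+6-1, 6-1) = C(32,5).

Final answer: C(32,5) = 201376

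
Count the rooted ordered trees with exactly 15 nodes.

This is counted by the nth Catalan number C_n. Here n = 15 - 1 = 14.
C_n = C(2n,n)/(n+1), so C_{14} = C(28,14)/15 = 40116600/15.

Final answer: C_{14} = 2674440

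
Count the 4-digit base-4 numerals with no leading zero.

In base 4, the leading digit has 3 choices (1..3); each of the remaining 3 digits has 4 choices.
Total: 3 x 4^3.

Final answer: 192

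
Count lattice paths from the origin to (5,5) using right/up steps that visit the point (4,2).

Paths (0,0)->(4,2): C(6,2) = 15.
Paths (4,2)->(5,5): C(4,3) = 4.
By multiplication principle: 15 x 4.

Final answer: 60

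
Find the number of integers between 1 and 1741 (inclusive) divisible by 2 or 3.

Multiples of 2: 870. Multiples of 3: 580. Of both (lcm=6): 290.
By inclusion-exclusion: 870 + 580 - 290.

Final answer: 1160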